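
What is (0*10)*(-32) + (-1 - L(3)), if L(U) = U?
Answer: -4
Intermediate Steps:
(0*10)*(-32) + (-1 - L(3)) = (0*10)*(-32) + (-1 - 1*3) = 0*(-32) + (-1 - 3) = 0 - 4 = -4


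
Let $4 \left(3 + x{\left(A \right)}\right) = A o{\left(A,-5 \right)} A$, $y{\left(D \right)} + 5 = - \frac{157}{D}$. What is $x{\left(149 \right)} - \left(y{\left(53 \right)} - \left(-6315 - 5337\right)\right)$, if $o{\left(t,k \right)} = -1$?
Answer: $- \frac{3645825}{212} \approx -17197.0$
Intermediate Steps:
$y{\left(D \right)} = -5 - \frac{157}{D}$
$x{\left(A \right)} = -3 - \frac{A^{2}}{4}$ ($x{\left(A \right)} = -3 + \frac{A \left(-1\right) A}{4} = -3 + \frac{- A A}{4} = -3 + \frac{\left(-1\right) A^{2}}{4} = -3 - \frac{A^{2}}{4}$)
$x{\left(149 \right)} - \left(y{\left(53 \right)} - \left(-6315 - 5337\right)\right) = \left(-3 - \frac{149^{2}}{4}\right) - \left(\left(-5 - \frac{157}{53}\right) - \left(-6315 - 5337\right)\right) = \left(-3 - \frac{22201}{4}\right) - \left(\left(-5 - \frac{157}{53}\right) - -11652\right) = \left(-3 - \frac{22201}{4}\right) - \left(\left(-5 - \frac{157}{53}\right) + 11652\right) = - \frac{22213}{4} - \left(- \frac{422}{53} + 11652\right) = - \frac{22213}{4} - \frac{617134}{53} = - \frac{3645825}{212}$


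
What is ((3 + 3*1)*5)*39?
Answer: 1170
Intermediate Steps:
((3 + 3*1)*5)*39 = ((3 + 3)*5)*39 = (6*5)*39 = 30*39 = 1170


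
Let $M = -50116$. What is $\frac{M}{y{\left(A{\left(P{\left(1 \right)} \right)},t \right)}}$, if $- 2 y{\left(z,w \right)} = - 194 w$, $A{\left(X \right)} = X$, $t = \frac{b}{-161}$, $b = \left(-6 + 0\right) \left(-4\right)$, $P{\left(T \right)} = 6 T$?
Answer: $\frac{2017169}{582} \approx 3465.9$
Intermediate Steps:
$b = 24$ ($b = \left(-6\right) \left(-4\right) = 24$)
$t = - \frac{24}{161}$ ($t = \frac{24}{-161} = 24 \left(- \frac{1}{161}\right) = - \frac{24}{161} \approx -0.14907$)
$y{\left(z,w \right)} = 97 w$ ($y{\left(z,w \right)} = - \frac{\left(-194\right) w}{2} = 97 w$)
$\frac{M}{y{\left(A{\left(P{\left(1 \right)} \right)},t \right)}} = - \frac{50116}{97 \left(- \frac{24}{161}\right)} = - \frac{50116}{- \frac{2328}{161}} = \left(-50116\right) \left(- \frac{161}{2328}\right) = \frac{2017169}{582}$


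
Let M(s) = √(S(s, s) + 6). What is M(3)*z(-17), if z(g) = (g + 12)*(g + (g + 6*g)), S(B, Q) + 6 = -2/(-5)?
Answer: 136*√10 ≈ 430.07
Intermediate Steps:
S(B, Q) = -28/5 (S(B, Q) = -6 - 2/(-5) = -6 - 2*(-⅕) = -6 + ⅖ = -28/5)
M(s) = √10/5 (M(s) = √(-28/5 + 6) = √(⅖) = √10/5)
z(g) = 8*g*(12 + g) (z(g) = (12 + g)*(g + 7*g) = (12 + g)*(8*g) = 8*g*(12 + g))
M(3)*z(-17) = (√10/5)*(8*(-17)*(12 - 17)) = (√10/5)*(8*(-17)*(-5)) = (√10/5)*680 = 136*√10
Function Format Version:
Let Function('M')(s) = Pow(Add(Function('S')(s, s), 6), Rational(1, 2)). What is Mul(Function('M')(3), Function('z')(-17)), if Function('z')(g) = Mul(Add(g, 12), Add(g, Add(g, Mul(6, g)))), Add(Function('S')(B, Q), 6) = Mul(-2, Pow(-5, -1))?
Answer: Mul(136, Pow(10, Rational(1, 2))) ≈ 430.07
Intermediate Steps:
Function('S')(B, Q) = Rational(-28, 5) (Function('S')(B, Q) = Add(-6, Mul(-2, Pow(-5, -1))) = Add(-6, Mul(-2, Rational(-1, 5))) = Add(-6, Rational(2, 5)) = Rational(-28, 5))
Function('M')(s) = Mul(Rational(1, 5), Pow(10, Rational(1, 2))) (Function('M')(s) = Pow(Add(Rational(-28, 5), 6), Rational(1, 2)) = Pow(Rational(2, 5), Rational(1, 2)) = Mul(Rational(1, 5), Pow(10, Rational(1, 2))))
Function('z')(g) = Mul(8, g, Add(12, g)) (Function('z')(g) = Mul(Add(12, g), Add(g, Mul(7, g))) = Mul(Add(12, g), Mul(8, g)) = Mul(8, g, Add(12, g)))
Mul(Function('M')(3), Function('z')(-17)) = Mul(Mul(Rational(1, 5), Pow(10, Rational(1, 2))), Mul(8, -17, Add(12, -17))) = Mul(Mul(Rational(1, 5), Pow(10, Rational(1, 2))), Mul(8, -17, -5)) = Mul(Mul(Rational(1, 5), Pow(10, Rational(1, 2))), 680) = Mul(136, Pow(10, Rational(1, 2)))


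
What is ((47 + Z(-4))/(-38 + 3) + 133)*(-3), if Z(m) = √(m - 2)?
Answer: -13824/35 + 3*I*√6/35 ≈ -394.97 + 0.20996*I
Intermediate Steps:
Z(m) = √(-2 + m)
((47 + Z(-4))/(-38 + 3) + 133)*(-3) = ((47 + √(-2 - 4))/(-38 + 3) + 133)*(-3) = ((47 + √(-6))/(-35) + 133)*(-3) = ((47 + I*√6)*(-1/35) + 133)*(-3) = ((-47/35 - I*√6/35) + 133)*(-3) = (4608/35 - I*√6/35)*(-3) = -13824/35 + 3*I*√6/35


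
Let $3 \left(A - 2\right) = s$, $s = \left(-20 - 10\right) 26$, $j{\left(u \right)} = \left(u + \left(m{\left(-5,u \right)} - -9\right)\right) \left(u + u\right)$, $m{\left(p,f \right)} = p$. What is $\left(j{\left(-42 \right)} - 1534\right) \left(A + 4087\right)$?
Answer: $6348482$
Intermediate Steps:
$j{\left(u \right)} = 2 u \left(4 + u\right)$ ($j{\left(u \right)} = \left(u - -4\right) \left(u + u\right) = \left(u + \left(-5 + 9\right)\right) 2 u = \left(u + 4\right) 2 u = \left(4 + u\right) 2 u = 2 u \left(4 + u\right)$)
$s = -780$ ($s = \left(-30\right) 26 = -780$)
$A = -258$ ($A = 2 + \frac{1}{3} \left(-780\right) = 2 - 260 = -258$)
$\left(j{\left(-42 \right)} - 1534\right) \left(A + 4087\right) = \left(2 \left(-42\right) \left(4 - 42\right) - 1534\right) \left(-258 + 4087\right) = \left(2 \left(-42\right) \left(-38\right) - 1534\right) 3829 = \left(3192 - 1534\right) 3829 = 1658 \cdot 3829 = 6348482$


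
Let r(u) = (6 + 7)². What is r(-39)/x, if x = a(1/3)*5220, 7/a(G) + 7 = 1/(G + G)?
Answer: -1859/73080 ≈ -0.025438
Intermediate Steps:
r(u) = 169 (r(u) = 13² = 169)
a(G) = 7/(-7 + 1/(2*G)) (a(G) = 7/(-7 + 1/(G + G)) = 7/(-7 + 1/(2*G)))
x = -73080/11 (x = -14/(3*(-1 + 14/3))*5220 = -14*⅓/(-1 + 14*(⅓))*5220 = -14*⅓/(-1 + 14/3)*5220 = -14*⅓/11/3*5220 = -14*⅓*3/11*5220 = -14/11*5220 = -73080/11 ≈ -6643.6)
r(-39)/x = 169/(-73080/11) = 169*(-11/73080) = -1859/73080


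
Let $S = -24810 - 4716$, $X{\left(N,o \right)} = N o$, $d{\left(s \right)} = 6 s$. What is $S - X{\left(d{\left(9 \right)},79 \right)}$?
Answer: $-33792$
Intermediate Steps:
$S = -29526$ ($S = -24810 - 4716 = -29526$)
$S - X{\left(d{\left(9 \right)},79 \right)} = -29526 - 6 \cdot 9 \cdot 79 = -29526 - 54 \cdot 79 = -29526 - 4266 = -33792$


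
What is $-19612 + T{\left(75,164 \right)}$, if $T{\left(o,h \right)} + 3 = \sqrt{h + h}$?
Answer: $-19615 + 2 \sqrt{82} \approx -19597.0$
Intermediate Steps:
$T{\left(o,h \right)} = -3 + \sqrt{2} \sqrt{h}$ ($T{\left(o,h \right)} = -3 + \sqrt{h + h} = -3 + \sqrt{2 h} = -3 + \sqrt{2} \sqrt{h}$)
$-19612 + T{\left(75,164 \right)} = -19612 - \left(3 - \sqrt{2} \sqrt{164}\right) = -19612 - \left(3 - \sqrt{2} \cdot 2 \sqrt{41}\right) = -19612 - \left(3 - 2 \sqrt{82}\right) = -19615 + 2 \sqrt{82}$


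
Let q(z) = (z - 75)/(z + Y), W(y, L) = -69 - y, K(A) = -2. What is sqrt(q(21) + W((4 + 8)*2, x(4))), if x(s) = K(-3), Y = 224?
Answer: I*sqrt(114195)/35 ≈ 9.6551*I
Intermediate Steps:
x(s) = -2
q(z) = (-75 + z)/(224 + z) (q(z) = (z - 75)/(z + 224) = (-75 + z)/(224 + z))
sqrt(q(21) + W((4 + 8)*2, x(4))) = sqrt((-75 + 21)/(224 + 21) + (-69 - (4 + 8)*2)) = sqrt(-54/245 + (-69 - 12*2)) = sqrt((1/245)*(-54) + (-69 - 1*24)) = sqrt(-54/245 + (-69 - 24)) = sqrt(-54/245 - 93) = sqrt(-22839/245) = I*sqrt(114195)/35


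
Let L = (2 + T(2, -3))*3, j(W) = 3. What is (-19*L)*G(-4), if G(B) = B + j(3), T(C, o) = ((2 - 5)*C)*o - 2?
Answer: 1026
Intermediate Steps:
T(C, o) = -2 - 3*C*o (T(C, o) = (-3*C)*o - 2 = -3*C*o - 2 = -2 - 3*C*o)
G(B) = 3 + B (G(B) = B + 3 = 3 + B)
L = 54 (L = (2 + (-2 - 3*2*(-3)))*3 = (2 + (-2 + 18))*3 = (2 + 16)*3 = 18*3 = 54)
(-19*L)*G(-4) = (-19*54)*(3 - 4) = -1026*(-1) = 1026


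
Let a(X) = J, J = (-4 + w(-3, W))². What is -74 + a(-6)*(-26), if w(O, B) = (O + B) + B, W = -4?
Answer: -5924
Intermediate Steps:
w(O, B) = O + 2*B (w(O, B) = (B + O) + B = O + 2*B)
J = 225 (J = (-4 + (-3 + 2*(-4)))² = (-4 + (-3 - 8))² = (-4 - 11)² = (-15)² = 225)
a(X) = 225
-74 + a(-6)*(-26) = -74 + 225*(-26) = -74 - 5850 = -5924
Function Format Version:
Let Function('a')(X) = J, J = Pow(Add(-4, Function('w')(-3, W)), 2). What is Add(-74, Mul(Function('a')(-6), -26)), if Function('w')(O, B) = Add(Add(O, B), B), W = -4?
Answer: -5924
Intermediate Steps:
Function('w')(O, B) = Add(O, Mul(2, B)) (Function('w')(O, B) = Add(Add(B, O), B) = Add(O, Mul(2, B)))
J = 225 (J = Pow(Add(-4, Add(-3, Mul(2, -4))), 2) = Pow(Add(-4, Add(-3, -8)), 2) = Pow(Add(-4, -11), 2) = Pow(-15, 2) = 225)
Function('a')(X) = 225
Add(-74, Mul(Function('a')(-6), -26)) = Add(-74, Mul(225, -26)) = Add(-74, -5850) = -5924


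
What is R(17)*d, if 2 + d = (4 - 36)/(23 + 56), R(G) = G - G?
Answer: 0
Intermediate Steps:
R(G) = 0
d = -190/79 (d = -2 + (4 - 36)/(23 + 56) = -2 - 32/79 = -190/79 ≈ -2.4051)
R(17)*d = 0*(-190/79) = 0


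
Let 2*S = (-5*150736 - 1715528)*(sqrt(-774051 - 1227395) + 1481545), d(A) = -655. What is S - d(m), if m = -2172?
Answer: -1829121382525 - 1234604*I*sqrt(2001446) ≈ -1.8291e+12 - 1.7466e+9*I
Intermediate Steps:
S = -1829121383180 - 1234604*I*sqrt(2001446) (S = ((-5*150736 - 1715528)*(sqrt(-774051 - 1227395) + 1481545))/2 = ((-753680 - 1715528)*(sqrt(-2001446) + 1481545))/2 = (-2469208*(I*sqrt(2001446) + 1481545))/2 = (-2469208*(1481545 + I*sqrt(2001446)))/2 = (-3658242766360 - 2469208*I*sqrt(2001446))/2 = -1829121383180 - 1234604*I*sqrt(2001446) ≈ -1.8291e+12 - 1.7466e+9*I)
S - d(m) = (-1829121383180 - 1234604*I*sqrt(2001446)) - 1*(-655) = (-1829121383180 - 1234604*I*sqrt(2001446)) + 655 = -1829121382525 - 1234604*I*sqrt(2001446)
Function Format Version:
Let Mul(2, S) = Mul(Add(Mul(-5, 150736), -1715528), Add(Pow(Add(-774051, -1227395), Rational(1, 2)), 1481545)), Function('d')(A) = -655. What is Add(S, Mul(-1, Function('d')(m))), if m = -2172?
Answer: Add(-1829121382525, Mul(-1234604, I, Pow(2001446, Rational(1, 2)))) ≈ Add(-1.8291e+12, Mul(-1.7466e+9, I))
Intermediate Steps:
S = Add(-1829121383180, Mul(-1234604, I, Pow(2001446, Rational(1, 2)))) (S = Mul(Rational(1, 2), Mul(Add(Mul(-5, 150736), -1715528), Add(Pow(Add(-774051, -1227395), Rational(1, 2)), 1481545))) = Mul(Rational(1, 2), Mul(Add(-753680, -1715528), Add(Pow(-2001446, Rational(1, 2)), 1481545))) = Mul(Rational(1, 2), Mul(-2469208, Add(Mul(I, Pow(2001446, Rational(1, 2))), 1481545))) = Mul(Rational(1, 2), Mul(-2469208, Add(1481545, Mul(I, Pow(2001446, Rational(1, 2)))))) = Mul(Rational(1, 2), Add(-3658242766360, Mul(-2469208, I, Pow(2001446, Rational(1, 2))))) = Add(-1829121383180, Mul(-1234604, I, Pow(2001446, Rational(1, 2)))) ≈ Add(-1.8291e+12, Mul(-1.7466e+9, I)))
Add(S, Mul(-1, Function('d')(m))) = Add(Add(-1829121383180, Mul(-1234604, I, Pow(2001446, Rational(1, 2)))), Mul(-1, -655)) = Add(Add(-1829121383180, Mul(-1234604, I, Pow(2001446, Rational(1, 2)))), 655) = Add(-1829121382525, Mul(-1234604, I, Pow(2001446, Rational(1, 2))))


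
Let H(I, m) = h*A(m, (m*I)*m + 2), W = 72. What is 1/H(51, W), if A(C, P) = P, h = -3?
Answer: -1/793158 ≈ -1.2608e-6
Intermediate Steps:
H(I, m) = -6 - 3*I*m**2 (H(I, m) = -3*((m*I)*m + 2) = -3*((I*m)*m + 2) = -3*(I*m**2 + 2) = -3*(2 + I*m**2) = -6 - 3*I*m**2)
1/H(51, W) = 1/(-6 - 3*51*72**2) = 1/(-6 - 3*51*5184) = 1/(-6 - 793152) = 1/(-793158) = -1/793158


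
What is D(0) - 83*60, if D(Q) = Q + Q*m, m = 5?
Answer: -4980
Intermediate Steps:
D(Q) = 6*Q (D(Q) = Q + Q*5 = Q + 5*Q = 6*Q)
D(0) - 83*60 = 6*0 - 83*60 = 0 - 4980 = -4980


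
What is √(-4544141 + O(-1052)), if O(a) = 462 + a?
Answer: I*√4544731 ≈ 2131.8*I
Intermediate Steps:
√(-4544141 + O(-1052)) = √(-4544141 + (462 - 1052)) = √(-4544141 - 590) = √(-4544731) = I*√4544731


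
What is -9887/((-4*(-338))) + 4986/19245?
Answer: -61178081/8673080 ≈ -7.0538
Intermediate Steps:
-9887/((-4*(-338))) + 4986/19245 = -9887/1352 + 4986*(1/19245) = -9887*1/1352 + 1662/6415 = -9887/1352 + 1662/6415 = -61178081/8673080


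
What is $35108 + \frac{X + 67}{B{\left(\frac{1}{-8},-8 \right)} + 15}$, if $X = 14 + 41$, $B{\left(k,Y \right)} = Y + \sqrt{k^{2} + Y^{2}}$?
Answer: $\frac{33684132}{961} + \frac{976 \sqrt{4097}}{961} \approx 35116.0$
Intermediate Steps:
$B{\left(k,Y \right)} = Y + \sqrt{Y^{2} + k^{2}}$
$X = 55$
$35108 + \frac{X + 67}{B{\left(\frac{1}{-8},-8 \right)} + 15} = 35108 + \frac{55 + 67}{\left(-8 + \sqrt{\left(-8\right)^{2} + \left(\frac{1}{-8}\right)^{2}}\right) + 15} = 35108 + \frac{122}{\left(-8 + \sqrt{64 + \left(- \frac{1}{8}\right)^{2}}\right) + 15} = 35108 + \frac{122}{\left(-8 + \sqrt{64 + \frac{1}{64}}\right) + 15} = 35108 + \frac{122}{\left(-8 + \sqrt{\frac{4097}{64}}\right) + 15} = 35108 + \frac{122}{\left(-8 + \frac{\sqrt{4097}}{8}\right) + 15} = 35108 + \frac{122}{7 + \frac{\sqrt{4097}}{8}}$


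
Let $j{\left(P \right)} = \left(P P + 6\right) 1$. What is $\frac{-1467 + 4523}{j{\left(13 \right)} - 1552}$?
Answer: $- \frac{3056}{1377} \approx -2.2193$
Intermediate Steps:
$j{\left(P \right)} = 6 + P^{2}$ ($j{\left(P \right)} = \left(P^{2} + 6\right) 1 = \left(6 + P^{2}\right) 1 = 6 + P^{2}$)
$\frac{-1467 + 4523}{j{\left(13 \right)} - 1552} = \frac{-1467 + 4523}{\left(6 + 13^{2}\right) - 1552} = \frac{3056}{\left(6 + 169\right) - 1552} = \frac{3056}{175 - 1552} = \frac{3056}{-1377} = 3056 \left(- \frac{1}{1377}\right) = - \frac{3056}{1377}$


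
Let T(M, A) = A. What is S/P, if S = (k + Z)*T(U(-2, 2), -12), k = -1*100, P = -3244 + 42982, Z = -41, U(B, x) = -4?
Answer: 282/6623 ≈ 0.042579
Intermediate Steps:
P = 39738
k = -100
S = 1692 (S = (-100 - 41)*(-12) = -141*(-12) = 1692)
S/P = 1692/39738 = 1692*(1/39738) = 282/6623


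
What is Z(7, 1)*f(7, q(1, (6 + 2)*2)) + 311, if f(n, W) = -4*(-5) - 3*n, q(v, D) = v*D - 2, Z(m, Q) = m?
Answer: 304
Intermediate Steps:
q(v, D) = -2 + D*v (q(v, D) = D*v - 2 = -2 + D*v)
f(n, W) = 20 - 3*n
Z(7, 1)*f(7, q(1, (6 + 2)*2)) + 311 = 7*(20 - 3*7) + 311 = 7*(20 - 21) + 311 = 7*(-1) + 311 = -7 + 311 = 304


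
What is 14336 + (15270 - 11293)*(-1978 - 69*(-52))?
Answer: 6417306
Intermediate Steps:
14336 + (15270 - 11293)*(-1978 - 69*(-52)) = 14336 + 3977*(-1978 + 3588) = 14336 + 3977*1610 = 14336 + 6402970 = 6417306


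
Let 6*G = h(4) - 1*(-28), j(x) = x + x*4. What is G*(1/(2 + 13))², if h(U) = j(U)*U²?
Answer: 58/225 ≈ 0.25778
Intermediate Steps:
j(x) = 5*x (j(x) = x + 4*x = 5*x)
h(U) = 5*U³ (h(U) = (5*U)*U² = 5*U³)
G = 58 (G = (5*4³ - 1*(-28))/6 = (5*64 + 28)/6 = (320 + 28)/6 = (⅙)*348 = 58)
G*(1/(2 + 13))² = 58*(1/(2 + 13))² = 58*(1/15)² = 58*(1/225) = 58/225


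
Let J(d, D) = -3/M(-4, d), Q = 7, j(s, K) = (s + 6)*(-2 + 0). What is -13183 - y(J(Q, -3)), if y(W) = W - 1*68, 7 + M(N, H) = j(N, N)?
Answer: -144268/11 ≈ -13115.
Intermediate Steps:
j(s, K) = -12 - 2*s (j(s, K) = (6 + s)*(-2) = -12 - 2*s)
M(N, H) = -19 - 2*N (M(N, H) = -7 + (-12 - 2*N) = -19 - 2*N)
J(d, D) = 3/11 (J(d, D) = -3/(-19 - 2*(-4)) = -3/(-19 + 8) = -3/(-11) = -3*(-1/11) = 3/11)
y(W) = -68 + W (y(W) = W - 68 = -68 + W)
-13183 - y(J(Q, -3)) = -13183 - (-68 + 3/11) = -13183 - 1*(-745/11) = -13183 + 745/11 = -144268/11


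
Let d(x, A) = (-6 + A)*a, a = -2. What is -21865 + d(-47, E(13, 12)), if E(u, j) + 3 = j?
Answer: -21871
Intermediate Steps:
E(u, j) = -3 + j
d(x, A) = 12 - 2*A (d(x, A) = (-6 + A)*(-2) = 12 - 2*A)
-21865 + d(-47, E(13, 12)) = -21865 + (12 - 2*(-3 + 12)) = -21865 + (12 - 2*9) = -21865 + (12 - 18) = -21865 - 6 = -21871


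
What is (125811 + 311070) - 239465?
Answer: 197416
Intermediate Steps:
(125811 + 311070) - 239465 = 436881 - 239465 = 197416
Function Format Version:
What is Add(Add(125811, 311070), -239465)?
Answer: 197416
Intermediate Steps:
Add(Add(125811, 311070), -239465) = Add(436881, -239465) = 197416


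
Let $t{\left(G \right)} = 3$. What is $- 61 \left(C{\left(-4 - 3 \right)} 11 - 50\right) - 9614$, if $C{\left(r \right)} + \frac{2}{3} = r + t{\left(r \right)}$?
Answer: $- \frac{10298}{3} \approx -3432.7$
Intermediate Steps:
$C{\left(r \right)} = \frac{7}{3} + r$ ($C{\left(r \right)} = - \frac{2}{3} + \left(r + 3\right) = - \frac{2}{3} + \left(3 + r\right) = \frac{7}{3} + r$)
$- 61 \left(C{\left(-4 - 3 \right)} 11 - 50\right) - 9614 = - 61 \left(\left(\frac{7}{3} - 7\right) 11 - 50\right) - 9614 = - 61 \left(\left(- \frac{14}{3}\right) 11 - 50\right) - 9614 = - 61 \left(- \frac{154}{3} - 50\right) - 9614 = \left(-61\right) \left(- \frac{304}{3}\right) - 9614 = \frac{18544}{3} - 9614 = - \frac{10298}{3}$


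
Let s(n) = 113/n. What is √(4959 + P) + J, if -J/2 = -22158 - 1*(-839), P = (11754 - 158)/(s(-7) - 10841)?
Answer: 42638 + √17898134330/1900 ≈ 42708.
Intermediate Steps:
P = -20293/19000 (P = (11754 - 158)/(113/(-7) - 10841) = 11596/(113*(-⅐) - 10841) = 11596/(-113/7 - 10841) = 11596/(-76000/7) = 11596*(-7/76000) = -20293/19000 ≈ -1.0681)
J = 42638 (J = -2*(-22158 - 1*(-839)) = -2*(-22158 + 839) = -2*(-21319) = 42638)
√(4959 + P) + J = √(4959 - 20293/19000) + 42638 = √(94200707/19000) + 42638 = √17898134330/1900 + 42638 = 42638 + √17898134330/1900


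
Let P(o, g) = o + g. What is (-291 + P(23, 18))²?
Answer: 62500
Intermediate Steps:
P(o, g) = g + o
(-291 + P(23, 18))² = (-291 + (18 + 23))² = (-291 + 41)² = (-250)² = 62500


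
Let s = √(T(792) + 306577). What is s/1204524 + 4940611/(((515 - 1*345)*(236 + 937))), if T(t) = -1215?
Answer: 4940611/199410 + √305362/1204524 ≈ 24.777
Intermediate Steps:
s = √305362 (s = √(-1215 + 306577) = √305362 ≈ 552.60)
s/1204524 + 4940611/(((515 - 1*345)*(236 + 937))) = √305362/1204524 + 4940611/(((515 - 1*345)*(236 + 937))) = √305362*(1/1204524) + 4940611/(((515 - 345)*1173)) = √305362/1204524 + 4940611/((170*1173)) = √305362/1204524 + 4940611/199410 = 4940611/199410 + √305362/1204524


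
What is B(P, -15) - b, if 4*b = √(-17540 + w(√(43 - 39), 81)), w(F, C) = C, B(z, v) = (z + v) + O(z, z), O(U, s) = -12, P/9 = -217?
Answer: -1980 - I*√17459/4 ≈ -1980.0 - 33.033*I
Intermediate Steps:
P = -1953 (P = 9*(-217) = -1953)
B(z, v) = -12 + v + z (B(z, v) = (z + v) - 12 = (v + z) - 12 = -12 + v + z)
b = I*√17459/4 (b = √(-17540 + 81)/4 = √(-17459)/4 = (I*√17459)/4 = I*√17459/4 ≈ 33.033*I)
B(P, -15) - b = (-12 - 15 - 1953) - I*√17459/4 = -1980 - I*√17459/4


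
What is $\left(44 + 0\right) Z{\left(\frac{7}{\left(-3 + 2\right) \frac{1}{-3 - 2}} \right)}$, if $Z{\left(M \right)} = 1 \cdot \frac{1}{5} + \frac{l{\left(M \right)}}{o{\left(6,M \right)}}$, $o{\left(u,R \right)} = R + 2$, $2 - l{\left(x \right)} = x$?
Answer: $- \frac{5632}{185} \approx -30.443$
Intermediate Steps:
$l{\left(x \right)} = 2 - x$
$o{\left(u,R \right)} = 2 + R$
$Z{\left(M \right)} = \frac{1}{5} + \frac{2 - M}{2 + M}$ ($Z{\left(M \right)} = 1 \cdot \frac{1}{5} + \frac{2 - M}{2 + M} = \frac{1}{5} + \frac{2 - M}{2 + M}$)
$\left(44 + 0\right) Z{\left(\frac{7}{\left(-3 + 2\right) \frac{1}{-3 - 2}} \right)} = \left(44 + 0\right) \frac{4 \left(3 - \frac{7}{\left(-3 + 2\right) \frac{1}{-3 - 2}}\right)}{5 \left(2 + \frac{7}{\left(-3 + 2\right) \frac{1}{-3 - 2}}\right)} = 44 \frac{4 \left(3 - \frac{7}{\left(-1\right) \frac{1}{-5}}\right)}{5 \left(2 + \frac{7}{\left(-1\right) \frac{1}{-5}}\right)} = 44 \frac{4 \left(3 - \frac{7}{\left(-1\right) \left(- \frac{1}{5}\right)}\right)}{5 \left(2 + \frac{7}{\left(-1\right) \left(- \frac{1}{5}\right)}\right)} = 44 \frac{4 \left(3 - 7 \frac{1}{\frac{1}{5}}\right)}{5 \left(2 + 7 \frac{1}{\frac{1}{5}}\right)} = 44 \frac{4 \left(3 - 7 \cdot 5\right)}{5 \left(2 + 7 \cdot 5\right)} = 44 \frac{4 \left(3 - 35\right)}{5 \left(2 + 35\right)} = 44 \frac{4 \left(3 - 35\right)}{5 \cdot 37} = 44 \cdot \frac{4}{5} \cdot \frac{1}{37} \left(-32\right) = 44 \left(- \frac{128}{185}\right) = - \frac{5632}{185}$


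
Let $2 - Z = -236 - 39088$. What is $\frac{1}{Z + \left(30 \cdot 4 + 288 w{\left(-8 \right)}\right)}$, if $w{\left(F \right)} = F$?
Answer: $\frac{1}{37142} \approx 2.6924 \cdot 10^{-5}$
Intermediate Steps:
$Z = 39326$ ($Z = 2 - \left(-236 - 39088\right) = 2 - -39324 = 2 + 39324 = 39326$)
$\frac{1}{Z + \left(30 \cdot 4 + 288 w{\left(-8 \right)}\right)} = \frac{1}{39326 + \left(30 \cdot 4 + 288 \left(-8\right)\right)} = \frac{1}{39326 + \left(120 - 2304\right)} = \frac{1}{39326 - 2184} = \frac{1}{37142}$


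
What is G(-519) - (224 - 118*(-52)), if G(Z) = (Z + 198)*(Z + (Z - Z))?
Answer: 160239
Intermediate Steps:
G(Z) = Z*(198 + Z) (G(Z) = (198 + Z)*(Z + 0) = (198 + Z)*Z = Z*(198 + Z))
G(-519) - (224 - 118*(-52)) = -519*(198 - 519) - (224 - 118*(-52)) = -519*(-321) - (224 + 6136) = 166599 - 1*6360 = 166599 - 6360 = 160239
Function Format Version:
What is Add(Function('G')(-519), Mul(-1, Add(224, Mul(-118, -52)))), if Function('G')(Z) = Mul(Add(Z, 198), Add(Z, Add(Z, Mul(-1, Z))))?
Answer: 160239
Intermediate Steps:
Function('G')(Z) = Mul(Z, Add(198, Z)) (Function('G')(Z) = Mul(Add(198, Z), Add(Z, 0)) = Mul(Add(198, Z), Z) = Mul(Z, Add(198, Z)))
Add(Function('G')(-519), Mul(-1, Add(224, Mul(-118, -52)))) = Add(Mul(-519, Add(198, -519)), Mul(-1, Add(224, Mul(-118, -52)))) = Add(Mul(-519, -321), Mul(-1, Add(224, 6136))) = Add(166599, Mul(-1, 6360)) = Add(166599, -6360) = 160239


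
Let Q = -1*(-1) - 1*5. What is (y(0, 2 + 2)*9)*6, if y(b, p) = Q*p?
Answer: -864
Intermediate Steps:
Q = -4 (Q = 1 - 5 = -4)
y(b, p) = -4*p
(y(0, 2 + 2)*9)*6 = (-4*(2 + 2)*9)*6 = (-4*4*9)*6 = -16*9*6 = -144*6 = -864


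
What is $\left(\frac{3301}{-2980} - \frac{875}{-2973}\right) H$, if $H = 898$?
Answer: $- \frac{3235661477}{4429770} \approx -730.44$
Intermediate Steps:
$\left(\frac{3301}{-2980} - \frac{875}{-2973}\right) H = \left(\frac{3301}{-2980} - \frac{875}{-2973}\right) 898 = \left(3301 \left(- \frac{1}{2980}\right) - - \frac{875}{2973}\right) 898 = \left(- \frac{3301}{2980} + \frac{875}{2973}\right) 898 = \left(- \frac{7206373}{8859540}\right) 898 = - \frac{3235661477}{4429770}$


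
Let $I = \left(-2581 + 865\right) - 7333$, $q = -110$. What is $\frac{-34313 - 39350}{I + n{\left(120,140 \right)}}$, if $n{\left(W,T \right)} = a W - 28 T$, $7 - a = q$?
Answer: $- \frac{73663}{1071} \approx -68.78$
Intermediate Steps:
$a = 117$ ($a = 7 - -110 = 7 + 110 = 117$)
$n{\left(W,T \right)} = - 28 T + 117 W$ ($n{\left(W,T \right)} = 117 W - 28 T = - 28 T + 117 W$)
$I = -9049$ ($I = -1716 - 7333 = -9049$)
$\frac{-34313 - 39350}{I + n{\left(120,140 \right)}} = \frac{-34313 - 39350}{-9049 + \left(\left(-28\right) 140 + 117 \cdot 120\right)} = \frac{-34313 - 39350}{-9049 + \left(-3920 + 14040\right)} = - \frac{73663}{-9049 + 10120} = - \frac{73663}{1071}$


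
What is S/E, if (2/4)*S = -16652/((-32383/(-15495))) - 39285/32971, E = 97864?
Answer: -8508539926695/52244691164276 ≈ -0.16286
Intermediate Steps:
S = -17017079853390/1067699893 (S = 2*(-16652/((-32383/(-15495))) - 39285/32971) = 2*(-16652/((-32383*(-1/15495))) - 39285*1/32971) = 2*(-16652/32383/15495 - 39285/32971) = 2*(-16652*15495/32383 - 39285/32971) = 2*(-258022740/32383 - 39285/32971) = 2*(-8508539926695/1067699893) = -17017079853390/1067699893 ≈ -15938.)
S/E = -17017079853390/1067699893/97864 = -17017079853390/1067699893*1/97864 = -8508539926695/52244691164276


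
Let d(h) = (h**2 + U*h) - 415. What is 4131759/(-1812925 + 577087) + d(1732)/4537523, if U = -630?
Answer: -5463221621765/1869214449758 ≈ -2.9227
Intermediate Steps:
d(h) = -415 + h**2 - 630*h (d(h) = (h**2 - 630*h) - 415 = -415 + h**2 - 630*h)
4131759/(-1812925 + 577087) + d(1732)/4537523 = 4131759/(-1812925 + 577087) + (-415 + 1732**2 - 630*1732)/4537523 = 4131759/(-1235838) + (-415 + 2999824 - 1091160)*(1/4537523) = 4131759*(-1/1235838) + 1908249*(1/4537523) = -1377253/411946 + 1908249/4537523 = -5463221621765/1869214449758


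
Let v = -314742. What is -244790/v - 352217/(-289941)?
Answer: 10101785578/5069811679 ≈ 1.9925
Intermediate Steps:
-244790/v - 352217/(-289941) = -244790/(-314742) - 352217/(-289941) = -244790*(-1/314742) - 352217*(-1/289941) = 122395/157371 + 352217/289941 = 10101785578/5069811679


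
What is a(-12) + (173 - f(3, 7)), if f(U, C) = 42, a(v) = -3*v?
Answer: 167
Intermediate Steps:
a(-12) + (173 - f(3, 7)) = -3*(-12) + (173 - 1*42) = 36 + (173 - 42) = 36 + 131 = 167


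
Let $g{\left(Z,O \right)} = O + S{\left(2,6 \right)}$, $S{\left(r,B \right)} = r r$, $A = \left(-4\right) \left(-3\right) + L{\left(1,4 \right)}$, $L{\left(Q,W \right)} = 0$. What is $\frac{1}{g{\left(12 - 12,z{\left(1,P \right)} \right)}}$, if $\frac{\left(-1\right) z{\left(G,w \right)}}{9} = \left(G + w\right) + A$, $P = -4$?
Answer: $- \frac{1}{77} \approx -0.012987$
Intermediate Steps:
$A = 12$ ($A = \left(-4\right) \left(-3\right) + 0 = 12 + 0 = 12$)
$S{\left(r,B \right)} = r^{2}$
$z{\left(G,w \right)} = -108 - 9 G - 9 w$ ($z{\left(G,w \right)} = - 9 \left(\left(G + w\right) + 12\right) = - 9 \left(12 + G + w\right) = -108 - 9 G - 9 w$)
$g{\left(Z,O \right)} = 4 + O$ ($g{\left(Z,O \right)} = O + 2^{2} = O + 4 = 4 + O$)
$\frac{1}{g{\left(12 - 12,z{\left(1,P \right)} \right)}} = \frac{1}{4 - 81} = \frac{1}{-77} = - \frac{1}{77}$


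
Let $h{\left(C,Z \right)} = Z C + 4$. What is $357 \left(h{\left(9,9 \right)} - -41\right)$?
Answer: $44982$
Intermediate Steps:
$h{\left(C,Z \right)} = 4 + C Z$ ($h{\left(C,Z \right)} = C Z + 4 = 4 + C Z$)
$357 \left(h{\left(9,9 \right)} - -41\right) = 357 \left(\left(4 + 9 \cdot 9\right) - -41\right) = 357 \left(\left(4 + 81\right) + 41\right) = 357 \left(85 + 41\right) = 357 \cdot 126 = 44982$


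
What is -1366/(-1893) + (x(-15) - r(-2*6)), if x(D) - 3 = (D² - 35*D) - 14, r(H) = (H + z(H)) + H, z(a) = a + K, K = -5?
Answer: 1477906/1893 ≈ 780.72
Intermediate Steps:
z(a) = -5 + a (z(a) = a - 5 = -5 + a)
r(H) = -5 + 3*H (r(H) = (H + (-5 + H)) + H = (-5 + 2*H) + H = -5 + 3*H)
x(D) = -11 + D² - 35*D (x(D) = 3 + ((D² - 35*D) - 14) = 3 + (-14 + D² - 35*D) = -11 + D² - 35*D)
-1366/(-1893) + (x(-15) - r(-2*6)) = -1366/(-1893) + ((-11 + (-15)² - 35*(-15)) - (-5 + 3*(-2*6))) = -1366*(-1/1893) + ((-11 + 225 + 525) - (-5 + 3*(-12))) = 1366/1893 + (739 - (-5 - 36)) = 1366/1893 + (739 - 1*(-41)) = 1366/1893 + (739 + 41) = 1366/1893 + 780 = 1477906/1893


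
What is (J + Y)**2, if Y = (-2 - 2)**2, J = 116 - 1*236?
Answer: 10816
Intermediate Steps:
J = -120 (J = 116 - 236 = -120)
Y = 16 (Y = (-4)**2 = 16)
(J + Y)**2 = (-120 + 16)**2 = (-104)**2 = 10816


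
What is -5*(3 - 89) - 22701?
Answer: -22271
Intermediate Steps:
-5*(3 - 89) - 22701 = -5*(-86) - 22701 = 430 - 22701 = -22271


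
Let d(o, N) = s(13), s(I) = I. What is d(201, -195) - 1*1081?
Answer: -1068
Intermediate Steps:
d(o, N) = 13
d(201, -195) - 1*1081 = 13 - 1*1081 = 13 - 1081 = -1068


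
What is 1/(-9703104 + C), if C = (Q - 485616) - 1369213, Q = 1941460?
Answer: -1/9616473 ≈ -1.0399e-7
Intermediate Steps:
C = 86631 (C = (1941460 - 485616) - 1369213 = 1455844 - 1369213 = 86631)
1/(-9703104 + C) = 1/(-9703104 + 86631) = 1/(-9616473) = -1/9616473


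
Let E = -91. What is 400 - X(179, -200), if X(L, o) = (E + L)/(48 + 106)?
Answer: 2796/7 ≈ 399.43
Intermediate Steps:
X(L, o) = -13/22 + L/154 (X(L, o) = (-91 + L)/(48 + 106) = (-91 + L)/154 = (-91 + L)*(1/154) = -13/22 + L/154)
400 - X(179, -200) = 400 - (-13/22 + (1/154)*179) = 400 - (-13/22 + 179/154) = 400 - 1*4/7 = 400 - 4/7 = 2796/7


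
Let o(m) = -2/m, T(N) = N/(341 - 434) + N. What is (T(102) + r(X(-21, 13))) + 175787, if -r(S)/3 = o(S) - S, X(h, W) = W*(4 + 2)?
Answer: 70977158/403 ≈ 1.7612e+5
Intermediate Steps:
T(N) = 92*N/93 (T(N) = N/(-93) + N = -N/93 + N = 92*N/93)
X(h, W) = 6*W (X(h, W) = W*6 = 6*W)
r(S) = 3*S + 6/S (r(S) = -3*(-2/S - S) = -3*(-S - 2/S) = 3*S + 6/S)
(T(102) + r(X(-21, 13))) + 175787 = ((92/93)*102 + (3*(6*13) + 6/((6*13)))) + 175787 = (3128/31 + (3*78 + 6/78)) + 175787 = (3128/31 + (234 + 6*(1/78))) + 175787 = (3128/31 + (234 + 1/13)) + 175787 = (3128/31 + 3043/13) + 175787 = 134997/403 + 175787 = 70977158/403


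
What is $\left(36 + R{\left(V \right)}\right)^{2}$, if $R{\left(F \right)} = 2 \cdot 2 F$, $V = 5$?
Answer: $3136$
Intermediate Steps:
$R{\left(F \right)} = 4 F$
$\left(36 + R{\left(V \right)}\right)^{2} = \left(36 + 4 \cdot 5\right)^{2} = \left(36 + 20\right)^{2} = 56^{2} = 3136$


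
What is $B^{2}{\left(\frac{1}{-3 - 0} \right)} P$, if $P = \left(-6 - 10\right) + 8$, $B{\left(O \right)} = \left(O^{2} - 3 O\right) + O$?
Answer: $- \frac{392}{81} \approx -4.8395$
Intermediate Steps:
$B{\left(O \right)} = O^{2} - 2 O$
$P = -8$ ($P = -16 + 8 = -8$)
$B^{2}{\left(\frac{1}{-3 - 0} \right)} P = \left(\frac{-2 + \frac{1}{-3 - 0}}{-3 - 0}\right)^{2} \left(-8\right) = \left(\frac{-2 + \frac{1}{-3 + 0}}{-3 + 0}\right)^{2} \left(-8\right) = \left(\frac{-2 + \frac{1}{-3}}{-3}\right)^{2} \left(-8\right) = \left(- \frac{-2 - \frac{1}{3}}{3}\right)^{2} \left(-8\right) = \left(\left(- \frac{1}{3}\right) \left(- \frac{7}{3}\right)\right)^{2} \left(-8\right) = \left(\frac{7}{9}\right)^{2} \left(-8\right) = \frac{49}{81} \left(-8\right) = - \frac{392}{81}$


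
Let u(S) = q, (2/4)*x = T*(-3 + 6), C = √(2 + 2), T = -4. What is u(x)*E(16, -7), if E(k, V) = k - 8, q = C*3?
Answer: 48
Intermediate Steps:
C = 2 (C = √4 = 2)
q = 6 (q = 2*3 = 6)
E(k, V) = -8 + k
x = -24 (x = 2*(-4*(-3 + 6)) = 2*(-4*3) = 2*(-12) = -24)
u(S) = 6
u(x)*E(16, -7) = 6*(-8 + 16) = 6*8 = 48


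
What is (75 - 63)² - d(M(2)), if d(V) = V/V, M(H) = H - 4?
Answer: 143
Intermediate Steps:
M(H) = -4 + H
d(V) = 1
(75 - 63)² - d(M(2)) = (75 - 63)² - 1*1 = 12² - 1 = 144 - 1 = 143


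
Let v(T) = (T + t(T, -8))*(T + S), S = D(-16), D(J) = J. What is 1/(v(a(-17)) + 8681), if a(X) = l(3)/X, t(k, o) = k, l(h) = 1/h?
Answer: 2601/22580915 ≈ 0.00011519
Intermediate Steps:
S = -16
a(X) = 1/(3*X)
v(T) = 2*T*(-16 + T) (v(T) = (T + T)*(T - 16) = (2*T)*(-16 + T) = 2*T*(-16 + T))
1/(v(a(-17)) + 8681) = 1/(2*((1/3)/(-17))*(-16 + (1/3)/(-17)) + 8681) = 1/(2*((1/3)*(-1/17))*(-16 + (1/3)*(-1/17)) + 8681) = 1/(2*(-1/51)*(-16 - 1/51) + 8681) = 1/(2*(-1/51)*(-817/51) + 8681) = 1/(1634/2601 + 8681) = 1/(22580915/2601) = 2601/22580915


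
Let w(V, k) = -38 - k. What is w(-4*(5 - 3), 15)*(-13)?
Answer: 689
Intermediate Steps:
w(-4*(5 - 3), 15)*(-13) = (-38 - 1*15)*(-13) = (-38 - 15)*(-13) = -53*(-13) = 689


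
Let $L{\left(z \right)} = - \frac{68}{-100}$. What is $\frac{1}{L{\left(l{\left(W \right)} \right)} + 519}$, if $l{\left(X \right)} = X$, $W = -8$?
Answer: $\frac{25}{12992} \approx 0.0019243$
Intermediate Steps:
$L{\left(z \right)} = \frac{17}{25}$ ($L{\left(z \right)} = \left(-68\right) \left(- \frac{1}{100}\right) = \frac{17}{25}$)
$\frac{1}{L{\left(l{\left(W \right)} \right)} + 519} = \frac{1}{\frac{17}{25} + 519} = \frac{1}{\frac{12992}{25}} = \frac{25}{12992}$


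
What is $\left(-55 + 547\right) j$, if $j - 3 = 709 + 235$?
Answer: $465924$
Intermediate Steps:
$j = 947$ ($j = 3 + \left(709 + 235\right) = 3 + 944 = 947$)
$\left(-55 + 547\right) j = \left(-55 + 547\right) 947 = 492 \cdot 947 = 465924$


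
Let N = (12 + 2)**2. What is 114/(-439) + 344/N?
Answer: 32168/21511 ≈ 1.4954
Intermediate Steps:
N = 196 (N = 14**2 = 196)
114/(-439) + 344/N = 114/(-439) + 344/196 = 114*(-1/439) + 344*(1/196) = -114/439 + 86/49 = 32168/21511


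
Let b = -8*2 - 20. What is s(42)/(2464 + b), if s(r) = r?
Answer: 21/1214 ≈ 0.017298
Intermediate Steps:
b = -36 (b = -16 - 20 = -36)
s(42)/(2464 + b) = 42/(2464 - 36) = 42/2428 = 42*(1/2428) = 21/1214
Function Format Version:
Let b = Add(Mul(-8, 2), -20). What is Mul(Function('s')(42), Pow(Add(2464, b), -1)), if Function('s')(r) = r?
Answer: Rational(21, 1214) ≈ 0.017298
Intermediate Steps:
b = -36 (b = Add(-16, -20) = -36)
Mul(Function('s')(42), Pow(Add(2464, b), -1)) = Mul(42, Pow(Add(2464, -36), -1)) = Mul(42, Pow(2428, -1)) = Mul(42, Rational(1, 2428)) = Rational(21, 1214)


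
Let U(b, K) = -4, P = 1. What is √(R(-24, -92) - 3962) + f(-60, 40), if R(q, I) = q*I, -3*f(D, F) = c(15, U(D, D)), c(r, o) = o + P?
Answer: 1 + I*√1754 ≈ 1.0 + 41.881*I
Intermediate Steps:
c(r, o) = 1 + o (c(r, o) = o + 1 = 1 + o)
f(D, F) = 1 (f(D, F) = -(1 - 4)/3 = -⅓*(-3) = 1)
R(q, I) = I*q
√(R(-24, -92) - 3962) + f(-60, 40) = √(-92*(-24) - 3962) + 1 = √(2208 - 3962) + 1 = √(-1754) + 1 = I*√1754 + 1 = 1 + I*√1754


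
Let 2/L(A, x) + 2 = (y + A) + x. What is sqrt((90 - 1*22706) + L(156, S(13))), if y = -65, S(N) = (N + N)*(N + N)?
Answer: I*sqrt(1470605230)/255 ≈ 150.39*I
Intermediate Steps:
S(N) = 4*N**2 (S(N) = (2*N)*(2*N) = 4*N**2)
L(A, x) = 2/(-67 + A + x) (L(A, x) = 2/(-2 + ((-65 + A) + x)) = 2/(-2 + (-65 + A + x)) = 2/(-67 + A + x))
sqrt((90 - 1*22706) + L(156, S(13))) = sqrt((90 - 1*22706) + 2/(-67 + 156 + 4*13**2)) = sqrt((90 - 22706) + 2/(-67 + 156 + 4*169)) = sqrt(-22616 + 2/(-67 + 156 + 676)) = sqrt(-22616 + 2/765) = sqrt(-17301238/765) = I*sqrt(1470605230)/255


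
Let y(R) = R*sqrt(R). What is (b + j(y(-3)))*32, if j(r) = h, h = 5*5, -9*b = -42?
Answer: 2848/3 ≈ 949.33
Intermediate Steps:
b = 14/3 (b = -1/9*(-42) = 14/3 ≈ 4.6667)
y(R) = R**(3/2)
h = 25
j(r) = 25
(b + j(y(-3)))*32 = (14/3 + 25)*32 = (89/3)*32 = 2848/3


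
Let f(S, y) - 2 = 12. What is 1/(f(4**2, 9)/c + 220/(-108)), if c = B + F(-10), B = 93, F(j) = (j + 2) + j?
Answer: -675/1249 ≈ -0.54043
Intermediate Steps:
F(j) = 2 + 2*j (F(j) = (2 + j) + j = 2 + 2*j)
f(S, y) = 14 (f(S, y) = 2 + 12 = 14)
c = 75 (c = 93 + (2 + 2*(-10)) = 93 + (2 - 20) = 93 - 18 = 75)
1/(f(4**2, 9)/c + 220/(-108)) = 1/(14/75 + 220/(-108)) = 1/(14*(1/75) + 220*(-1/108)) = 1/(14/75 - 55/27) = 1/(-1249/675) = -675/1249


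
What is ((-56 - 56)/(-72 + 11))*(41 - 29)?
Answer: 1344/61 ≈ 22.033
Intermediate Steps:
((-56 - 56)/(-72 + 11))*(41 - 29) = -112/(-61)*12 = -112*(-1/61)*12 = (112/61)*12 = 1344/61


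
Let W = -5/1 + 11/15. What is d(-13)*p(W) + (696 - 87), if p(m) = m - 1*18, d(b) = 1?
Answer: 8801/15 ≈ 586.73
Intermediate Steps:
W = -64/15 (W = -5*1 + 11*(1/15) = -5 + 11/15 = -64/15 ≈ -4.2667)
p(m) = -18 + m (p(m) = m - 18 = -18 + m)
d(-13)*p(W) + (696 - 87) = 1*(-18 - 64/15) + (696 - 87) = 1*(-334/15) + 609 = -334/15 + 609 = 8801/15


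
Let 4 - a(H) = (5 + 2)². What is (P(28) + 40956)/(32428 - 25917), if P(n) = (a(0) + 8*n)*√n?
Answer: 40956/6511 + 358*√7/6511 ≈ 6.4358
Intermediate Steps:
a(H) = -45 (a(H) = 4 - (5 + 2)² = 4 - 1*7² = 4 - 1*49 = 4 - 49 = -45)
P(n) = √n*(-45 + 8*n) (P(n) = (-45 + 8*n)*√n = √n*(-45 + 8*n))
(P(28) + 40956)/(32428 - 25917) = (√28*(-45 + 8*28) + 40956)/(32428 - 25917) = ((2*√7)*(-45 + 224) + 40956)/6511 = ((2*√7)*179 + 40956)*(1/6511) = (358*√7 + 40956)*(1/6511) = (40956 + 358*√7)*(1/6511) = 40956/6511 + 358*√7/6511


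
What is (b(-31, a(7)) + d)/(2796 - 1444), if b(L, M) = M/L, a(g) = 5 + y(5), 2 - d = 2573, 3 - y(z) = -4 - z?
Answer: -39859/20956 ≈ -1.9020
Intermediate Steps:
y(z) = 7 + z (y(z) = 3 - (-4 - z) = 3 + (4 + z) = 7 + z)
d = -2571 (d = 2 - 1*2573 = 2 - 2573 = -2571)
a(g) = 17 (a(g) = 5 + (7 + 5) = 5 + 12 = 17)
(b(-31, a(7)) + d)/(2796 - 1444) = (17/(-31) - 2571)/(2796 - 1444) = (17*(-1/31) - 2571)/1352 = (-17/31 - 2571)*(1/1352) = -79718/31*1/1352 = -39859/20956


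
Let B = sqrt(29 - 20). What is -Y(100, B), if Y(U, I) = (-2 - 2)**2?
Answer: -16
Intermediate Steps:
B = 3 (B = sqrt(9) = 3)
Y(U, I) = 16 (Y(U, I) = (-4)**2 = 16)
-Y(100, B) = -1*16 = -16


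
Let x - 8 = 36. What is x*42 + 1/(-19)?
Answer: 35111/19 ≈ 1847.9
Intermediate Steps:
x = 44 (x = 8 + 36 = 44)
x*42 + 1/(-19) = 44*42 + 1/(-19) = 1848 - 1/19 = 35111/19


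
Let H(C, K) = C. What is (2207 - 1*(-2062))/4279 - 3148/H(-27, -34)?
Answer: 13585555/115533 ≈ 117.59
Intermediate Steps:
(2207 - 1*(-2062))/4279 - 3148/H(-27, -34) = (2207 - 1*(-2062))/4279 - 3148/(-27) = (2207 + 2062)*(1/4279) - 3148*(-1/27) = 4269*(1/4279) + 3148/27 = 4269/4279 + 3148/27 = 13585555/115533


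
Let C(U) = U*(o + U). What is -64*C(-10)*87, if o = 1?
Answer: -501120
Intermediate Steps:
C(U) = U*(1 + U)
-64*C(-10)*87 = -(-640)*(1 - 10)*87 = -(-640)*(-9)*87 = -64*90*87 = -5760*87 = -501120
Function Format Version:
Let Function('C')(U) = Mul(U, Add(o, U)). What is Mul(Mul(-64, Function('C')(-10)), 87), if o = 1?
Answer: -501120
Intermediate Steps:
Function('C')(U) = Mul(U, Add(1, U))
Mul(Mul(-64, Function('C')(-10)), 87) = Mul(Mul(-64, Mul(-10, Add(1, -10))), 87) = Mul(Mul(-64, Mul(-10, -9)), 87) = Mul(Mul(-64, 90), 87) = Mul(-5760, 87) = -501120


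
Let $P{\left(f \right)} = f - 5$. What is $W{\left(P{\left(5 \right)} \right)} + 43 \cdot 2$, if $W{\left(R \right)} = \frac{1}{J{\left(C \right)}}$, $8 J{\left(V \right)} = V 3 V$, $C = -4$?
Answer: $\frac{517}{6} \approx 86.167$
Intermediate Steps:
$J{\left(V \right)} = \frac{3 V^{2}}{8}$ ($J{\left(V \right)} = \frac{V 3 V}{8} = \frac{3 V V}{8} = \frac{3 V^{2}}{8}$)
$P{\left(f \right)} = -5 + f$
$W{\left(R \right)} = \frac{1}{6}$ ($W{\left(R \right)} = \frac{1}{\frac{3}{8} \left(-4\right)^{2}} = \frac{1}{\frac{3}{8} \cdot 16} = \frac{1}{6}$)
$W{\left(P{\left(5 \right)} \right)} + 43 \cdot 2 = \frac{1}{6} + 43 \cdot 2 = \frac{1}{6} + 86 = \frac{517}{6}$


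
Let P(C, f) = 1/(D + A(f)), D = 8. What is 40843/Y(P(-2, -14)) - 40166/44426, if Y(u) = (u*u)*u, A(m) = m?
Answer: -195965060827/22213 ≈ -8.8221e+6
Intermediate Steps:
P(C, f) = 1/(8 + f)
Y(u) = u**3 (Y(u) = u**2*u = u**3)
40843/Y(P(-2, -14)) - 40166/44426 = 40843/((1/(8 - 14))**3) - 40166/44426 = 40843/((1/(-6))**3) - 40166*1/44426 = 40843/((-1/6)**3) - 20083/22213 = 40843/(-1/216) - 20083/22213 = 40843*(-216) - 20083/22213 = -8822088 - 20083/22213 = -195965060827/22213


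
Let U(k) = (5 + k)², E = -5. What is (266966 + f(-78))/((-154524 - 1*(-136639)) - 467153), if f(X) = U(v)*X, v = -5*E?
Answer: -98383/242519 ≈ -0.40567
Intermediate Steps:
v = 25 (v = -5*(-5) = 25)
f(X) = 900*X (f(X) = (5 + 25)²*X = 30²*X = 900*X)
(266966 + f(-78))/((-154524 - 1*(-136639)) - 467153) = (266966 + 900*(-78))/((-154524 - 1*(-136639)) - 467153) = (266966 - 70200)/((-154524 + 136639) - 467153) = 196766/(-17885 - 467153) = 196766/(-485038) = 196766*(-1/485038) = -98383/242519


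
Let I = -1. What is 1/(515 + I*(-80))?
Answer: 1/595 ≈ 0.0016807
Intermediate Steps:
1/(515 + I*(-80)) = 1/(515 - 1*(-80)) = 1/(515 + 80) = 1/595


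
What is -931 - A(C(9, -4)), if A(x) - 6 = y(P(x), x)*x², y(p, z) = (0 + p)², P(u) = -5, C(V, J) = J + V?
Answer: -1562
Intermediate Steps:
y(p, z) = p²
A(x) = 6 + 25*x² (A(x) = 6 + (-5)²*x² = 6 + 25*x²)
-931 - A(C(9, -4)) = -931 - (6 + 25*(-4 + 9)²) = -931 - (6 + 25*5²) = -931 - (6 + 25*25) = -931 - (6 + 625) = -931 - 1*631 = -931 - 631 = -1562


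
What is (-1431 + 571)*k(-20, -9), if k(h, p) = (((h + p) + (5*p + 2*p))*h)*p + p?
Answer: 14249340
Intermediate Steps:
k(h, p) = p + h*p*(h + 8*p) (k(h, p) = (((h + p) + 7*p)*h)*p + p = ((h + 8*p)*h)*p + p = (h*(h + 8*p))*p + p = h*p*(h + 8*p) + p = p + h*p*(h + 8*p))
(-1431 + 571)*k(-20, -9) = (-1431 + 571)*(-9*(1 + (-20)² + 8*(-20)*(-9))) = -(-7740)*(1 + 400 + 1440) = -(-7740)*1841 = -860*(-16569) = 14249340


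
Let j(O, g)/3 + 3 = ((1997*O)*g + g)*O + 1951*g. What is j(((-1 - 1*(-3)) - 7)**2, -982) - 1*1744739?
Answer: -3684542294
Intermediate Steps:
j(O, g) = -9 + 5853*g + 3*O*(g + 1997*O*g) (j(O, g) = -9 + 3*(((1997*O)*g + g)*O + 1951*g) = -9 + 3*((1997*O*g + g)*O + 1951*g) = -9 + 3*((g + 1997*O*g)*O + 1951*g) = -9 + 3*(O*(g + 1997*O*g) + 1951*g) = -9 + 3*(1951*g + O*(g + 1997*O*g)) = -9 + (5853*g + 3*O*(g + 1997*O*g)) = -9 + 5853*g + 3*O*(g + 1997*O*g))
j(((-1 - 1*(-3)) - 7)**2, -982) - 1*1744739 = (-9 + 5853*(-982) + 3*((-1 - 1*(-3)) - 7)**2*(-982) + 5991*(-982)*(((-1 - 1*(-3)) - 7)**2)**2) - 1*1744739 = (-9 - 5747646 + 3*((-1 + 3) - 7)**2*(-982) + 5991*(-982)*(((-1 + 3) - 7)**2)**2) - 1744739 = (-9 - 5747646 + 3*(2 - 7)**2*(-982) + 5991*(-982)*((2 - 7)**2)**2) - 1744739 = (-9 - 5747646 + 3*(-5)**2*(-982) + 5991*(-982)*((-5)**2)**2) - 1744739 = (-9 - 5747646 + 3*25*(-982) + 5991*(-982)*25**2) - 1744739 = (-9 - 5747646 - 73650 + 5991*(-982)*625) - 1744739 = (-9 - 5747646 - 73650 - 3676976250) - 1744739 = -3682797555 - 1744739 = -3684542294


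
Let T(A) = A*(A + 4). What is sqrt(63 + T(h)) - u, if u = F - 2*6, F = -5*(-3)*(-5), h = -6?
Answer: 87 + 5*sqrt(3) ≈ 95.660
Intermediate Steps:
F = -75 (F = 15*(-5) = -75)
T(A) = A*(4 + A)
u = -87 (u = -75 - 2*6 = -75 - 12 = -87)
sqrt(63 + T(h)) - u = sqrt(63 - 6*(4 - 6)) - 1*(-87) = sqrt(63 - 6*(-2)) + 87 = sqrt(63 + 12) + 87 = sqrt(75) + 87 = 5*sqrt(3) + 87 = 87 + 5*sqrt(3)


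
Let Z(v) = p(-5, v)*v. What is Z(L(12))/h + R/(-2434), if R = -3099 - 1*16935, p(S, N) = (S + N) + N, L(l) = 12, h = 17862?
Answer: 29866855/3623009 ≈ 8.2437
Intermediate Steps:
p(S, N) = S + 2*N (p(S, N) = (N + S) + N = S + 2*N)
Z(v) = v*(-5 + 2*v) (Z(v) = (-5 + 2*v)*v = v*(-5 + 2*v))
R = -20034 (R = -3099 - 16935 = -20034)
Z(L(12))/h + R/(-2434) = (12*(-5 + 2*12))/17862 - 20034/(-2434) = (12*(-5 + 24))*(1/17862) - 20034*(-1/2434) = (12*19)*(1/17862) + 10017/1217 = 228*(1/17862) + 10017/1217 = 38/2977 + 10017/1217 = 29866855/3623009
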